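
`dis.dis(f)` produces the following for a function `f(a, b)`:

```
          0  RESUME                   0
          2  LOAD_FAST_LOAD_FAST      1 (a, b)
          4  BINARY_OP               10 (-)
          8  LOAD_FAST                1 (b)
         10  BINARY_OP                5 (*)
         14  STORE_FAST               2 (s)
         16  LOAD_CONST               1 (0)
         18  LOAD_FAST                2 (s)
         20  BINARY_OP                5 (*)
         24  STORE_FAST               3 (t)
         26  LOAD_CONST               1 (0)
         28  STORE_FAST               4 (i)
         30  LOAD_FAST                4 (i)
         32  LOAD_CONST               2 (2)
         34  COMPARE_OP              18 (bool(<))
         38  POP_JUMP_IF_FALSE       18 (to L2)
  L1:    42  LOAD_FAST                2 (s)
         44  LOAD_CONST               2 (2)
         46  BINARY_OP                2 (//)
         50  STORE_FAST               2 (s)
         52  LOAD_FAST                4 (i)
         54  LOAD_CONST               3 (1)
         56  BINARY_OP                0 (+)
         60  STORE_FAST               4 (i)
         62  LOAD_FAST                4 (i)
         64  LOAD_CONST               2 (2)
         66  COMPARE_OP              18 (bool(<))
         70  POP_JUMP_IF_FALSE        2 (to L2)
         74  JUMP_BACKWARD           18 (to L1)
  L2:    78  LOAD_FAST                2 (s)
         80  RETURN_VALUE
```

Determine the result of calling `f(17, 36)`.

-171

LOAD_FAST_LOAD_FAST a,b → push 17,36. Stack: [17, 36]
BINARY_OP - → 17 - 36 = -19. Stack: [-19]
LOAD_FAST b → push 36. Stack: [-19, 36]
BINARY_OP * → -19 * 36 = -684. Stack: [-684]
STORE_FAST s → s=-684. Stack: []
LOAD_CONST → push 0. Stack: [0]
LOAD_FAST s → push -684. Stack: [0, -684]
BINARY_OP * → 0 * -684 = 0. Stack: [0]
STORE_FAST t → t=0. Stack: []
LOAD_CONST → push 0. Stack: [0]
STORE_FAST i → i=0. Stack: []
LOAD_FAST i → push 0. Stack: [0]
LOAD_CONST → push 2. Stack: [0, 2]
COMPARE_OP bool(<) → 0 vs 2 = True. Stack: [True]
POP_JUMP_IF_FALSE → pop True; no jump. Stack: []
LOAD_FAST s → push -684. Stack: [-684]
LOAD_CONST → push 2. Stack: [-684, 2]
BINARY_OP // → -684 // 2 = -342. Stack: [-342]
STORE_FAST s → s=-342. Stack: []
LOAD_FAST i → push 0. Stack: [0]
LOAD_CONST → push 1. Stack: [0, 1]
BINARY_OP + → 0 + 1 = 1. Stack: [1]
STORE_FAST i → i=1. Stack: []
LOAD_FAST i → push 1. Stack: [1]
LOAD_CONST → push 2. Stack: [1, 2]
COMPARE_OP bool(<) → 1 vs 2 = True. Stack: [True]
POP_JUMP_IF_FALSE → pop True; no jump. Stack: []
LOAD_FAST s → push -342. Stack: [-342]
LOAD_CONST → push 2. Stack: [-342, 2]
BINARY_OP // → -342 // 2 = -171. Stack: [-171]
STORE_FAST s → s=-171. Stack: []
LOAD_FAST i → push 1. Stack: [1]
LOAD_CONST → push 1. Stack: [1, 1]
BINARY_OP + → 1 + 1 = 2. Stack: [2]
STORE_FAST i → i=2. Stack: []
LOAD_FAST i → push 2. Stack: [2]
LOAD_CONST → push 2. Stack: [2, 2]
COMPARE_OP bool(<) → 2 vs 2 = False. Stack: [False]
POP_JUMP_IF_FALSE → pop False; jump. Stack: []
LOAD_FAST s → push -171. Stack: [-171]
RETURN_VALUE → return -171.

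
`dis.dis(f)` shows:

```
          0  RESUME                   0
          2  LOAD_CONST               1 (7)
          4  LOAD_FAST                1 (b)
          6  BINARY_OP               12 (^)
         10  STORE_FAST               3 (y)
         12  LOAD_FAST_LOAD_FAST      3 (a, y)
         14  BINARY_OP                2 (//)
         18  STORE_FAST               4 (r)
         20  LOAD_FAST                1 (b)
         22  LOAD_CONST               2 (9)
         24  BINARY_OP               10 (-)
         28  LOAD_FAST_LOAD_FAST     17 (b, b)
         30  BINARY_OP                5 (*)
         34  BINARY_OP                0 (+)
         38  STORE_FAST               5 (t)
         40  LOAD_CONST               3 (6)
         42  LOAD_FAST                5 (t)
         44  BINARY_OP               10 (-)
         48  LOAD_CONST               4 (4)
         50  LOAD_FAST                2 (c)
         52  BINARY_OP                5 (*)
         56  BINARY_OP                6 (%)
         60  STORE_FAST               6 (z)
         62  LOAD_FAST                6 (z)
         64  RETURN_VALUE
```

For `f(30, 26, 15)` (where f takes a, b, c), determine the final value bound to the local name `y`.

LOAD_CONST → push 7. Stack: [7]
LOAD_FAST b → push 26. Stack: [7, 26]
BINARY_OP ^ → 7 ^ 26 = 29. Stack: [29]
STORE_FAST y → y=29. Stack: []
LOAD_FAST_LOAD_FAST a,y → push 30,29. Stack: [30, 29]
BINARY_OP // → 30 // 29 = 1. Stack: [1]
STORE_FAST r → r=1. Stack: []
LOAD_FAST b → push 26. Stack: [26]
LOAD_CONST → push 9. Stack: [26, 9]
BINARY_OP - → 26 - 9 = 17. Stack: [17]
LOAD_FAST_LOAD_FAST b,b → push 26,26. Stack: [17, 26, 26]
BINARY_OP * → 26 * 26 = 676. Stack: [17, 676]
BINARY_OP + → 17 + 676 = 693. Stack: [693]
STORE_FAST t → t=693. Stack: []
LOAD_CONST → push 6. Stack: [6]
LOAD_FAST t → push 693. Stack: [6, 693]
BINARY_OP - → 6 - 693 = -687. Stack: [-687]
LOAD_CONST → push 4. Stack: [-687, 4]
LOAD_FAST c → push 15. Stack: [-687, 4, 15]
BINARY_OP * → 4 * 15 = 60. Stack: [-687, 60]
BINARY_OP % → -687 % 60 = 33. Stack: [33]
STORE_FAST z → z=33. Stack: []
LOAD_FAST z → push 33. Stack: [33]
RETURN_VALUE → return 33.

29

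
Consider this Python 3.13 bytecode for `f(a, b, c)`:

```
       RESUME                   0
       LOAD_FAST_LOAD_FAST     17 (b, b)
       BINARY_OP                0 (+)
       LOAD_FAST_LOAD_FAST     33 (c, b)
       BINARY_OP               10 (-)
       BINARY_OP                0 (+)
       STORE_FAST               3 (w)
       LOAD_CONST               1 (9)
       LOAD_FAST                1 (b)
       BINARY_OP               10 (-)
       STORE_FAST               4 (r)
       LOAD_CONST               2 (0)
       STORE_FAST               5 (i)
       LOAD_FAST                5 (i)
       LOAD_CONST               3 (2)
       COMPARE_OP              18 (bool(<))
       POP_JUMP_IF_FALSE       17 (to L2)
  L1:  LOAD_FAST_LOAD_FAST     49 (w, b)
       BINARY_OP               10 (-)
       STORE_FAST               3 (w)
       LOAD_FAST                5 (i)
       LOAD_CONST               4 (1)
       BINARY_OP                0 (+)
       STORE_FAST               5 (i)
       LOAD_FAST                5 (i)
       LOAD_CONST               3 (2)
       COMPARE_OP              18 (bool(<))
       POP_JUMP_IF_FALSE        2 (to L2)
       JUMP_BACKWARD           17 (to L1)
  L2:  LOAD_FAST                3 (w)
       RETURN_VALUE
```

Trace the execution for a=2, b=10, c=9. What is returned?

LOAD_FAST_LOAD_FAST b,b → push 10,10. Stack: [10, 10]
BINARY_OP + → 10 + 10 = 20. Stack: [20]
LOAD_FAST_LOAD_FAST c,b → push 9,10. Stack: [20, 9, 10]
BINARY_OP - → 9 - 10 = -1. Stack: [20, -1]
BINARY_OP + → 20 + -1 = 19. Stack: [19]
STORE_FAST w → w=19. Stack: []
LOAD_CONST → push 9. Stack: [9]
LOAD_FAST b → push 10. Stack: [9, 10]
BINARY_OP - → 9 - 10 = -1. Stack: [-1]
STORE_FAST r → r=-1. Stack: []
LOAD_CONST → push 0. Stack: [0]
STORE_FAST i → i=0. Stack: []
LOAD_FAST i → push 0. Stack: [0]
LOAD_CONST → push 2. Stack: [0, 2]
COMPARE_OP bool(<) → 0 vs 2 = True. Stack: [True]
POP_JUMP_IF_FALSE → pop True; no jump. Stack: []
LOAD_FAST_LOAD_FAST w,b → push 19,10. Stack: [19, 10]
BINARY_OP - → 19 - 10 = 9. Stack: [9]
STORE_FAST w → w=9. Stack: []
LOAD_FAST i → push 0. Stack: [0]
LOAD_CONST → push 1. Stack: [0, 1]
BINARY_OP + → 0 + 1 = 1. Stack: [1]
STORE_FAST i → i=1. Stack: []
LOAD_FAST i → push 1. Stack: [1]
LOAD_CONST → push 2. Stack: [1, 2]
COMPARE_OP bool(<) → 1 vs 2 = True. Stack: [True]
POP_JUMP_IF_FALSE → pop True; no jump. Stack: []
LOAD_FAST_LOAD_FAST w,b → push 9,10. Stack: [9, 10]
BINARY_OP - → 9 - 10 = -1. Stack: [-1]
STORE_FAST w → w=-1. Stack: []
LOAD_FAST i → push 1. Stack: [1]
LOAD_CONST → push 1. Stack: [1, 1]
BINARY_OP + → 1 + 1 = 2. Stack: [2]
STORE_FAST i → i=2. Stack: []
LOAD_FAST i → push 2. Stack: [2]
LOAD_CONST → push 2. Stack: [2, 2]
COMPARE_OP bool(<) → 2 vs 2 = False. Stack: [False]
POP_JUMP_IF_FALSE → pop False; jump. Stack: []
LOAD_FAST w → push -1. Stack: [-1]
RETURN_VALUE → return -1.

-1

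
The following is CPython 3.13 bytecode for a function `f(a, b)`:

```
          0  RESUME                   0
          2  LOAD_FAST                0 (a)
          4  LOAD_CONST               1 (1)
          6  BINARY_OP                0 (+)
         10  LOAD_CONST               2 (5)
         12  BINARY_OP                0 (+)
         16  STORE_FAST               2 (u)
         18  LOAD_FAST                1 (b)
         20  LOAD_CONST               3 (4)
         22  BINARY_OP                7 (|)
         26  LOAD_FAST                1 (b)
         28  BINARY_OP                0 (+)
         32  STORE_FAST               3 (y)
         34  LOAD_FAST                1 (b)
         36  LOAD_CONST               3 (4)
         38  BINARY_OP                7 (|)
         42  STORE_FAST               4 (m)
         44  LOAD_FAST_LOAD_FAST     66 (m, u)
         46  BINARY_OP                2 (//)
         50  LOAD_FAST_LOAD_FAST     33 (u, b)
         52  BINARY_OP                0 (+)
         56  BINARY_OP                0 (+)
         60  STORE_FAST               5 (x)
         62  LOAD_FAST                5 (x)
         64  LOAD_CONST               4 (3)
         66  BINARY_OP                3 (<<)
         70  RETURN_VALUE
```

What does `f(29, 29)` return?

512

LOAD_FAST a → push 29. Stack: [29]
LOAD_CONST → push 1. Stack: [29, 1]
BINARY_OP + → 29 + 1 = 30. Stack: [30]
LOAD_CONST → push 5. Stack: [30, 5]
BINARY_OP + → 30 + 5 = 35. Stack: [35]
STORE_FAST u → u=35. Stack: []
LOAD_FAST b → push 29. Stack: [29]
LOAD_CONST → push 4. Stack: [29, 4]
BINARY_OP | → 29 | 4 = 29. Stack: [29]
LOAD_FAST b → push 29. Stack: [29, 29]
BINARY_OP + → 29 + 29 = 58. Stack: [58]
STORE_FAST y → y=58. Stack: []
LOAD_FAST b → push 29. Stack: [29]
LOAD_CONST → push 4. Stack: [29, 4]
BINARY_OP | → 29 | 4 = 29. Stack: [29]
STORE_FAST m → m=29. Stack: []
LOAD_FAST_LOAD_FAST m,u → push 29,35. Stack: [29, 35]
BINARY_OP // → 29 // 35 = 0. Stack: [0]
LOAD_FAST_LOAD_FAST u,b → push 35,29. Stack: [0, 35, 29]
BINARY_OP + → 35 + 29 = 64. Stack: [0, 64]
BINARY_OP + → 0 + 64 = 64. Stack: [64]
STORE_FAST x → x=64. Stack: []
LOAD_FAST x → push 64. Stack: [64]
LOAD_CONST → push 3. Stack: [64, 3]
BINARY_OP << → 64 << 3 = 512. Stack: [512]
RETURN_VALUE → return 512.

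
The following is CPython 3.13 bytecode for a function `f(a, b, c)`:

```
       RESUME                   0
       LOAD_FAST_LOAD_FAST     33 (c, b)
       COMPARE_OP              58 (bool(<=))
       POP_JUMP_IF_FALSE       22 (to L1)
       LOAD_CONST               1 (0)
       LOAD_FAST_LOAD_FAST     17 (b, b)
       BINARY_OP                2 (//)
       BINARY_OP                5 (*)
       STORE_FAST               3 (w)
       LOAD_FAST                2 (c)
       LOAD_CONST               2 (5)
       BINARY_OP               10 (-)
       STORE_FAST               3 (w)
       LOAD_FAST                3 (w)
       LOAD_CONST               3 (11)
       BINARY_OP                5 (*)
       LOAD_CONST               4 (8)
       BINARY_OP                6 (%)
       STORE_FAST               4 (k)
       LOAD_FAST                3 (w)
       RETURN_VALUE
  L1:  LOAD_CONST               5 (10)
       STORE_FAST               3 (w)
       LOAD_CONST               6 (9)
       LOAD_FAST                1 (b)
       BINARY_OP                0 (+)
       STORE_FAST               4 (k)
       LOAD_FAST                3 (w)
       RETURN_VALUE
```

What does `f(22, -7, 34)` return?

LOAD_FAST_LOAD_FAST c,b → push 34,-7. Stack: [34, -7]
COMPARE_OP bool(<=) → 34 vs -7 = False. Stack: [False]
POP_JUMP_IF_FALSE → pop False; jump. Stack: []
LOAD_CONST → push 10. Stack: [10]
STORE_FAST w → w=10. Stack: []
LOAD_CONST → push 9. Stack: [9]
LOAD_FAST b → push -7. Stack: [9, -7]
BINARY_OP + → 9 + -7 = 2. Stack: [2]
STORE_FAST k → k=2. Stack: []
LOAD_FAST w → push 10. Stack: [10]
RETURN_VALUE → return 10.

10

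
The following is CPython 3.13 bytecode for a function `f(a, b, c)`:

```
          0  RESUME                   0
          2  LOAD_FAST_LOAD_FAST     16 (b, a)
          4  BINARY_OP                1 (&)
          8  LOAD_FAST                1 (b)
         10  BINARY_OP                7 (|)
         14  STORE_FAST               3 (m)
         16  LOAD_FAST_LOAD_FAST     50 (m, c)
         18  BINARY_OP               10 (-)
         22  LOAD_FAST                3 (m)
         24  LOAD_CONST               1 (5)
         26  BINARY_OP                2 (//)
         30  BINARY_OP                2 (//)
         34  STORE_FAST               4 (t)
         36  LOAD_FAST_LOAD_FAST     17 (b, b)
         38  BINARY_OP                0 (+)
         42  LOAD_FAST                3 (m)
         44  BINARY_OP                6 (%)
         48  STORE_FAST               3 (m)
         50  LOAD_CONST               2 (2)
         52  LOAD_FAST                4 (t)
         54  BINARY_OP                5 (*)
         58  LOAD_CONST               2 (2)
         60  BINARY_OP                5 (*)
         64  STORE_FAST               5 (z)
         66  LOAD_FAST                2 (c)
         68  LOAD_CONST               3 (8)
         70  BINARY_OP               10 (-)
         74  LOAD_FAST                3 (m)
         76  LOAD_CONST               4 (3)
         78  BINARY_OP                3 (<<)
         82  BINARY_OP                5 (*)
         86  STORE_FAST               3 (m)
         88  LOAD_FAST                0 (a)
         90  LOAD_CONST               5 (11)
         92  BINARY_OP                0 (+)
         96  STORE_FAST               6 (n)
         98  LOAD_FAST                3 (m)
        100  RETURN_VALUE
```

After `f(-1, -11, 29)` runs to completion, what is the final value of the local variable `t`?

LOAD_FAST_LOAD_FAST b,a → push -11,-1. Stack: [-11, -1]
BINARY_OP & → -11 & -1 = -11. Stack: [-11]
LOAD_FAST b → push -11. Stack: [-11, -11]
BINARY_OP | → -11 | -11 = -11. Stack: [-11]
STORE_FAST m → m=-11. Stack: []
LOAD_FAST_LOAD_FAST m,c → push -11,29. Stack: [-11, 29]
BINARY_OP - → -11 - 29 = -40. Stack: [-40]
LOAD_FAST m → push -11. Stack: [-40, -11]
LOAD_CONST → push 5. Stack: [-40, -11, 5]
BINARY_OP // → -11 // 5 = -3. Stack: [-40, -3]
BINARY_OP // → -40 // -3 = 13. Stack: [13]
STORE_FAST t → t=13. Stack: []
LOAD_FAST_LOAD_FAST b,b → push -11,-11. Stack: [-11, -11]
BINARY_OP + → -11 + -11 = -22. Stack: [-22]
LOAD_FAST m → push -11. Stack: [-22, -11]
BINARY_OP % → -22 % -11 = 0. Stack: [0]
STORE_FAST m → m=0. Stack: []
LOAD_CONST → push 2. Stack: [2]
LOAD_FAST t → push 13. Stack: [2, 13]
BINARY_OP * → 2 * 13 = 26. Stack: [26]
LOAD_CONST → push 2. Stack: [26, 2]
BINARY_OP * → 26 * 2 = 52. Stack: [52]
STORE_FAST z → z=52. Stack: []
LOAD_FAST c → push 29. Stack: [29]
LOAD_CONST → push 8. Stack: [29, 8]
BINARY_OP - → 29 - 8 = 21. Stack: [21]
LOAD_FAST m → push 0. Stack: [21, 0]
LOAD_CONST → push 3. Stack: [21, 0, 3]
BINARY_OP << → 0 << 3 = 0. Stack: [21, 0]
BINARY_OP * → 21 * 0 = 0. Stack: [0]
STORE_FAST m → m=0. Stack: []
LOAD_FAST a → push -1. Stack: [-1]
LOAD_CONST → push 11. Stack: [-1, 11]
BINARY_OP + → -1 + 11 = 10. Stack: [10]
STORE_FAST n → n=10. Stack: []
LOAD_FAST m → push 0. Stack: [0]
RETURN_VALUE → return 0.

13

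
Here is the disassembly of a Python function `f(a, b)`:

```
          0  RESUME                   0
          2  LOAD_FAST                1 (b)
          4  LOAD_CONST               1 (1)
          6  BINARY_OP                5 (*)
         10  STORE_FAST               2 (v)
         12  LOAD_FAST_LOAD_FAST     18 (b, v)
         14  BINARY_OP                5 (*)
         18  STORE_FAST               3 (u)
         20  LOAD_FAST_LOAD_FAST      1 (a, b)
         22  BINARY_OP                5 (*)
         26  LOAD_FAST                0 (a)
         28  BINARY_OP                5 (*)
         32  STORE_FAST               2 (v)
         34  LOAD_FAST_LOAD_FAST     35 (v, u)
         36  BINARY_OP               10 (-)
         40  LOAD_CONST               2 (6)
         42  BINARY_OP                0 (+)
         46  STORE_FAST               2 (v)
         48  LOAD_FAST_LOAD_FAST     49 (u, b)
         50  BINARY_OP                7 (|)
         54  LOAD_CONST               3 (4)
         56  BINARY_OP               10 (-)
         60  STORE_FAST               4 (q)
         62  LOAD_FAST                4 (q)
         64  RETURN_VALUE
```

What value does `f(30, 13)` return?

LOAD_FAST b → push 13. Stack: [13]
LOAD_CONST → push 1. Stack: [13, 1]
BINARY_OP * → 13 * 1 = 13. Stack: [13]
STORE_FAST v → v=13. Stack: []
LOAD_FAST_LOAD_FAST b,v → push 13,13. Stack: [13, 13]
BINARY_OP * → 13 * 13 = 169. Stack: [169]
STORE_FAST u → u=169. Stack: []
LOAD_FAST_LOAD_FAST a,b → push 30,13. Stack: [30, 13]
BINARY_OP * → 30 * 13 = 390. Stack: [390]
LOAD_FAST a → push 30. Stack: [390, 30]
BINARY_OP * → 390 * 30 = 11700. Stack: [11700]
STORE_FAST v → v=11700. Stack: []
LOAD_FAST_LOAD_FAST v,u → push 11700,169. Stack: [11700, 169]
BINARY_OP - → 11700 - 169 = 11531. Stack: [11531]
LOAD_CONST → push 6. Stack: [11531, 6]
BINARY_OP + → 11531 + 6 = 11537. Stack: [11537]
STORE_FAST v → v=11537. Stack: []
LOAD_FAST_LOAD_FAST u,b → push 169,13. Stack: [169, 13]
BINARY_OP | → 169 | 13 = 173. Stack: [173]
LOAD_CONST → push 4. Stack: [173, 4]
BINARY_OP - → 173 - 4 = 169. Stack: [169]
STORE_FAST q → q=169. Stack: []
LOAD_FAST q → push 169. Stack: [169]
RETURN_VALUE → return 169.

169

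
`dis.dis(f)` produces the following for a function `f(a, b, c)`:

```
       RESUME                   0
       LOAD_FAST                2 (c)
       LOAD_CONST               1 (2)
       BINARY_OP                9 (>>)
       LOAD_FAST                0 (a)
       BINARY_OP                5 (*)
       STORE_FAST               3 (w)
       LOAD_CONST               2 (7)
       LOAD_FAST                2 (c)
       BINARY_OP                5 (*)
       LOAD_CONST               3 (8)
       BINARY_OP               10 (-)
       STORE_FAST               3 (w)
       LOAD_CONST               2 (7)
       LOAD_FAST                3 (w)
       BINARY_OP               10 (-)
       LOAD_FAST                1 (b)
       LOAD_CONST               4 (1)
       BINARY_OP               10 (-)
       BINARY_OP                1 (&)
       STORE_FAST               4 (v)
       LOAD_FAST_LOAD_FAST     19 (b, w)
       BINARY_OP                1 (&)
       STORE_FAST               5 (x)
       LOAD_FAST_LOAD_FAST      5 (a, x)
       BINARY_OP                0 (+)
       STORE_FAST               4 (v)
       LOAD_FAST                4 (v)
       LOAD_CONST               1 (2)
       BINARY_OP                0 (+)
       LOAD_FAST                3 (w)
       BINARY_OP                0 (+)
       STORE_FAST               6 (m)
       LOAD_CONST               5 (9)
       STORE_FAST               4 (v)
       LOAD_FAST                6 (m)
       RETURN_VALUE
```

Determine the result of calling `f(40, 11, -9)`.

-20

LOAD_FAST c → push -9. Stack: [-9]
LOAD_CONST → push 2. Stack: [-9, 2]
BINARY_OP >> → -9 >> 2 = -3. Stack: [-3]
LOAD_FAST a → push 40. Stack: [-3, 40]
BINARY_OP * → -3 * 40 = -120. Stack: [-120]
STORE_FAST w → w=-120. Stack: []
LOAD_CONST → push 7. Stack: [7]
LOAD_FAST c → push -9. Stack: [7, -9]
BINARY_OP * → 7 * -9 = -63. Stack: [-63]
LOAD_CONST → push 8. Stack: [-63, 8]
BINARY_OP - → -63 - 8 = -71. Stack: [-71]
STORE_FAST w → w=-71. Stack: []
LOAD_CONST → push 7. Stack: [7]
LOAD_FAST w → push -71. Stack: [7, -71]
BINARY_OP - → 7 - -71 = 78. Stack: [78]
LOAD_FAST b → push 11. Stack: [78, 11]
LOAD_CONST → push 1. Stack: [78, 11, 1]
BINARY_OP - → 11 - 1 = 10. Stack: [78, 10]
BINARY_OP & → 78 & 10 = 10. Stack: [10]
STORE_FAST v → v=10. Stack: []
LOAD_FAST_LOAD_FAST b,w → push 11,-71. Stack: [11, -71]
BINARY_OP & → 11 & -71 = 9. Stack: [9]
STORE_FAST x → x=9. Stack: []
LOAD_FAST_LOAD_FAST a,x → push 40,9. Stack: [40, 9]
BINARY_OP + → 40 + 9 = 49. Stack: [49]
STORE_FAST v → v=49. Stack: []
LOAD_FAST v → push 49. Stack: [49]
LOAD_CONST → push 2. Stack: [49, 2]
BINARY_OP + → 49 + 2 = 51. Stack: [51]
LOAD_FAST w → push -71. Stack: [51, -71]
BINARY_OP + → 51 + -71 = -20. Stack: [-20]
STORE_FAST m → m=-20. Stack: []
LOAD_CONST → push 9. Stack: [9]
STORE_FAST v → v=9. Stack: []
LOAD_FAST m → push -20. Stack: [-20]
RETURN_VALUE → return -20.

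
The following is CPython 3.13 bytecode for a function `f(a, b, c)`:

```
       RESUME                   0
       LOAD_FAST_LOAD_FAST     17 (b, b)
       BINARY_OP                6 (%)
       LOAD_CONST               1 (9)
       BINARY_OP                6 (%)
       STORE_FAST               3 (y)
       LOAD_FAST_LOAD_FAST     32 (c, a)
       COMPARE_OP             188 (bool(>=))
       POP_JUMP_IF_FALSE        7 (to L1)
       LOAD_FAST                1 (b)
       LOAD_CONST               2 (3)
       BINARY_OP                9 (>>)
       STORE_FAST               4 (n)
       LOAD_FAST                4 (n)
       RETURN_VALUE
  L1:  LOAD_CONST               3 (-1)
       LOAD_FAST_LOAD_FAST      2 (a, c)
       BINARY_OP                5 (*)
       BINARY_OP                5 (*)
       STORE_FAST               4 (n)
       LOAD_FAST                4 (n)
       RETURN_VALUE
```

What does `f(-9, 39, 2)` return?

4

LOAD_FAST_LOAD_FAST b,b → push 39,39. Stack: [39, 39]
BINARY_OP % → 39 % 39 = 0. Stack: [0]
LOAD_CONST → push 9. Stack: [0, 9]
BINARY_OP % → 0 % 9 = 0. Stack: [0]
STORE_FAST y → y=0. Stack: []
LOAD_FAST_LOAD_FAST c,a → push 2,-9. Stack: [2, -9]
COMPARE_OP bool(>=) → 2 vs -9 = True. Stack: [True]
POP_JUMP_IF_FALSE → pop True; no jump. Stack: []
LOAD_FAST b → push 39. Stack: [39]
LOAD_CONST → push 3. Stack: [39, 3]
BINARY_OP >> → 39 >> 3 = 4. Stack: [4]
STORE_FAST n → n=4. Stack: []
LOAD_FAST n → push 4. Stack: [4]
RETURN_VALUE → return 4.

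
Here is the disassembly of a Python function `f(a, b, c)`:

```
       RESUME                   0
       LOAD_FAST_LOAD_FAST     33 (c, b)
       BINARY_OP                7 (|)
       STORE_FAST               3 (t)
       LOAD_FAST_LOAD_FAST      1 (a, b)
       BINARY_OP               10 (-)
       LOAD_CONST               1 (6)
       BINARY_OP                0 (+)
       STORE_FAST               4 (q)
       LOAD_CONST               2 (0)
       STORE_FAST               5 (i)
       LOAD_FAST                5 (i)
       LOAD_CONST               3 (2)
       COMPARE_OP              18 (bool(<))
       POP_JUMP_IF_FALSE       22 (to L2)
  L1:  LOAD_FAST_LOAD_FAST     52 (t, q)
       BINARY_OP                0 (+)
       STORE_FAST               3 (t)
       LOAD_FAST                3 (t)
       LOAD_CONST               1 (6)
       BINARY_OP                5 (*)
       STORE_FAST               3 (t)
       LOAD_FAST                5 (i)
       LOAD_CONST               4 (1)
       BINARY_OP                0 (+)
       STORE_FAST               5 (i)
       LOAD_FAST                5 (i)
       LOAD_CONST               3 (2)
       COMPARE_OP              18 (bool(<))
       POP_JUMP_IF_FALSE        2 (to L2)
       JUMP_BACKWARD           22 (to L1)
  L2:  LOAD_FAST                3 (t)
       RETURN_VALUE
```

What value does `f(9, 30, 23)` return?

486

LOAD_FAST_LOAD_FAST c,b → push 23,30. Stack: [23, 30]
BINARY_OP | → 23 | 30 = 31. Stack: [31]
STORE_FAST t → t=31. Stack: []
LOAD_FAST_LOAD_FAST a,b → push 9,30. Stack: [9, 30]
BINARY_OP - → 9 - 30 = -21. Stack: [-21]
LOAD_CONST → push 6. Stack: [-21, 6]
BINARY_OP + → -21 + 6 = -15. Stack: [-15]
STORE_FAST q → q=-15. Stack: []
LOAD_CONST → push 0. Stack: [0]
STORE_FAST i → i=0. Stack: []
LOAD_FAST i → push 0. Stack: [0]
LOAD_CONST → push 2. Stack: [0, 2]
COMPARE_OP bool(<) → 0 vs 2 = True. Stack: [True]
POP_JUMP_IF_FALSE → pop True; no jump. Stack: []
LOAD_FAST_LOAD_FAST t,q → push 31,-15. Stack: [31, -15]
BINARY_OP + → 31 + -15 = 16. Stack: [16]
STORE_FAST t → t=16. Stack: []
LOAD_FAST t → push 16. Stack: [16]
LOAD_CONST → push 6. Stack: [16, 6]
BINARY_OP * → 16 * 6 = 96. Stack: [96]
STORE_FAST t → t=96. Stack: []
LOAD_FAST i → push 0. Stack: [0]
LOAD_CONST → push 1. Stack: [0, 1]
BINARY_OP + → 0 + 1 = 1. Stack: [1]
STORE_FAST i → i=1. Stack: []
LOAD_FAST i → push 1. Stack: [1]
LOAD_CONST → push 2. Stack: [1, 2]
COMPARE_OP bool(<) → 1 vs 2 = True. Stack: [True]
POP_JUMP_IF_FALSE → pop True; no jump. Stack: []
LOAD_FAST_LOAD_FAST t,q → push 96,-15. Stack: [96, -15]
BINARY_OP + → 96 + -15 = 81. Stack: [81]
STORE_FAST t → t=81. Stack: []
LOAD_FAST t → push 81. Stack: [81]
LOAD_CONST → push 6. Stack: [81, 6]
BINARY_OP * → 81 * 6 = 486. Stack: [486]
STORE_FAST t → t=486. Stack: []
LOAD_FAST i → push 1. Stack: [1]
LOAD_CONST → push 1. Stack: [1, 1]
BINARY_OP + → 1 + 1 = 2. Stack: [2]
STORE_FAST i → i=2. Stack: []
LOAD_FAST i → push 2. Stack: [2]
LOAD_CONST → push 2. Stack: [2, 2]
COMPARE_OP bool(<) → 2 vs 2 = False. Stack: [False]
POP_JUMP_IF_FALSE → pop False; jump. Stack: []
LOAD_FAST t → push 486. Stack: [486]
RETURN_VALUE → return 486.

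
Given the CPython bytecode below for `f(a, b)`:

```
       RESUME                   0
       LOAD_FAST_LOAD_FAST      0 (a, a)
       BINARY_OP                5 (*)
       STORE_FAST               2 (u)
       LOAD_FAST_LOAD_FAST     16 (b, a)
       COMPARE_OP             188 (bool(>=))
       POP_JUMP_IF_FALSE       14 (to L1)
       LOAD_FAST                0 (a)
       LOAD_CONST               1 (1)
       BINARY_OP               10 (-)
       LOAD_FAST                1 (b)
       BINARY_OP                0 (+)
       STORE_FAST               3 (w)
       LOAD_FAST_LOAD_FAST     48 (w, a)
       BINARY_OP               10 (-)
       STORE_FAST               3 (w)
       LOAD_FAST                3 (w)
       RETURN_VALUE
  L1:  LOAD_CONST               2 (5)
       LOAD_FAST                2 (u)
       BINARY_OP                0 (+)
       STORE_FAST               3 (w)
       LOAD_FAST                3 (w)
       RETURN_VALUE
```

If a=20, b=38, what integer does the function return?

37

LOAD_FAST_LOAD_FAST a,a → push 20,20. Stack: [20, 20]
BINARY_OP * → 20 * 20 = 400. Stack: [400]
STORE_FAST u → u=400. Stack: []
LOAD_FAST_LOAD_FAST b,a → push 38,20. Stack: [38, 20]
COMPARE_OP bool(>=) → 38 vs 20 = True. Stack: [True]
POP_JUMP_IF_FALSE → pop True; no jump. Stack: []
LOAD_FAST a → push 20. Stack: [20]
LOAD_CONST → push 1. Stack: [20, 1]
BINARY_OP - → 20 - 1 = 19. Stack: [19]
LOAD_FAST b → push 38. Stack: [19, 38]
BINARY_OP + → 19 + 38 = 57. Stack: [57]
STORE_FAST w → w=57. Stack: []
LOAD_FAST_LOAD_FAST w,a → push 57,20. Stack: [57, 20]
BINARY_OP - → 57 - 20 = 37. Stack: [37]
STORE_FAST w → w=37. Stack: []
LOAD_FAST w → push 37. Stack: [37]
RETURN_VALUE → return 37.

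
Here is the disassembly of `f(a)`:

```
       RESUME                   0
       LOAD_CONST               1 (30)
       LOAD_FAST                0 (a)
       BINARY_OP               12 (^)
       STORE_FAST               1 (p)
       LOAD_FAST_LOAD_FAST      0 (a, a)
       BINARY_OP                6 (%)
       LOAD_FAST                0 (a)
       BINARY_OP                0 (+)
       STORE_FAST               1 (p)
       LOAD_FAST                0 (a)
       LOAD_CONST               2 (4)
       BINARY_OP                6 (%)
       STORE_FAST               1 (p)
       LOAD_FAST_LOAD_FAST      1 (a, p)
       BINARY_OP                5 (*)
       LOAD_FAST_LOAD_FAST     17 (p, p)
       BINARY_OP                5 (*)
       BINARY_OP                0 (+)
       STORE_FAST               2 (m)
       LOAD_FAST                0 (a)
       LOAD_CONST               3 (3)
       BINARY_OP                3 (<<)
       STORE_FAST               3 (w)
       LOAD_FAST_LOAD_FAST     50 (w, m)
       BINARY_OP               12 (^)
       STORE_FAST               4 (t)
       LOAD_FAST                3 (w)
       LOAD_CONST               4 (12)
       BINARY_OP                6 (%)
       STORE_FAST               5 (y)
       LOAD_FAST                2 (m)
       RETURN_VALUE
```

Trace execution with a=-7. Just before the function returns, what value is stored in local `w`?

-56

LOAD_CONST → push 30. Stack: [30]
LOAD_FAST a → push -7. Stack: [30, -7]
BINARY_OP ^ → 30 ^ -7 = -25. Stack: [-25]
STORE_FAST p → p=-25. Stack: []
LOAD_FAST_LOAD_FAST a,a → push -7,-7. Stack: [-7, -7]
BINARY_OP % → -7 % -7 = 0. Stack: [0]
LOAD_FAST a → push -7. Stack: [0, -7]
BINARY_OP + → 0 + -7 = -7. Stack: [-7]
STORE_FAST p → p=-7. Stack: []
LOAD_FAST a → push -7. Stack: [-7]
LOAD_CONST → push 4. Stack: [-7, 4]
BINARY_OP % → -7 % 4 = 1. Stack: [1]
STORE_FAST p → p=1. Stack: []
LOAD_FAST_LOAD_FAST a,p → push -7,1. Stack: [-7, 1]
BINARY_OP * → -7 * 1 = -7. Stack: [-7]
LOAD_FAST_LOAD_FAST p,p → push 1,1. Stack: [-7, 1, 1]
BINARY_OP * → 1 * 1 = 1. Stack: [-7, 1]
BINARY_OP + → -7 + 1 = -6. Stack: [-6]
STORE_FAST m → m=-6. Stack: []
LOAD_FAST a → push -7. Stack: [-7]
LOAD_CONST → push 3. Stack: [-7, 3]
BINARY_OP << → -7 << 3 = -56. Stack: [-56]
STORE_FAST w → w=-56. Stack: []
LOAD_FAST_LOAD_FAST w,m → push -56,-6. Stack: [-56, -6]
BINARY_OP ^ → -56 ^ -6 = 50. Stack: [50]
STORE_FAST t → t=50. Stack: []
LOAD_FAST w → push -56. Stack: [-56]
LOAD_CONST → push 12. Stack: [-56, 12]
BINARY_OP % → -56 % 12 = 4. Stack: [4]
STORE_FAST y → y=4. Stack: []
LOAD_FAST m → push -6. Stack: [-6]
RETURN_VALUE → return -6.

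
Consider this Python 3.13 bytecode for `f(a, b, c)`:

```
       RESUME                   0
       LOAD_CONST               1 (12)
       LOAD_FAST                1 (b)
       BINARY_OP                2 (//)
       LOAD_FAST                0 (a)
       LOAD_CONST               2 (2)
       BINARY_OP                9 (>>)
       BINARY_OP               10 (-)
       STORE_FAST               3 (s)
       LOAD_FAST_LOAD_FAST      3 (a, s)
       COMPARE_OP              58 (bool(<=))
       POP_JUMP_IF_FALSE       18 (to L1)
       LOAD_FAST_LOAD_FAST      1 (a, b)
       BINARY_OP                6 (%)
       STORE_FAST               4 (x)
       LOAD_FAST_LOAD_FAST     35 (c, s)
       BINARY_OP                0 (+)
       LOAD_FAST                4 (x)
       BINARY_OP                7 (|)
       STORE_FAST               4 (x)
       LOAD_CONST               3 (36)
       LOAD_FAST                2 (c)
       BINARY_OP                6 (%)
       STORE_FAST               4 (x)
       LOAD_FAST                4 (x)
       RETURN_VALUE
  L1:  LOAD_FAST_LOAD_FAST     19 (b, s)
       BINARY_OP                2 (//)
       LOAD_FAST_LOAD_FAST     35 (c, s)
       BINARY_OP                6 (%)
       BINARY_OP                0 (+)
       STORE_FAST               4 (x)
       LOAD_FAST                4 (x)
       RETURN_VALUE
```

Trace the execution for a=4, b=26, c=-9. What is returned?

-26

LOAD_CONST → push 12. Stack: [12]
LOAD_FAST b → push 26. Stack: [12, 26]
BINARY_OP // → 12 // 26 = 0. Stack: [0]
LOAD_FAST a → push 4. Stack: [0, 4]
LOAD_CONST → push 2. Stack: [0, 4, 2]
BINARY_OP >> → 4 >> 2 = 1. Stack: [0, 1]
BINARY_OP - → 0 - 1 = -1. Stack: [-1]
STORE_FAST s → s=-1. Stack: []
LOAD_FAST_LOAD_FAST a,s → push 4,-1. Stack: [4, -1]
COMPARE_OP bool(<=) → 4 vs -1 = False. Stack: [False]
POP_JUMP_IF_FALSE → pop False; jump. Stack: []
LOAD_FAST_LOAD_FAST b,s → push 26,-1. Stack: [26, -1]
BINARY_OP // → 26 // -1 = -26. Stack: [-26]
LOAD_FAST_LOAD_FAST c,s → push -9,-1. Stack: [-26, -9, -1]
BINARY_OP % → -9 % -1 = 0. Stack: [-26, 0]
BINARY_OP + → -26 + 0 = -26. Stack: [-26]
STORE_FAST x → x=-26. Stack: []
LOAD_FAST x → push -26. Stack: [-26]
RETURN_VALUE → return -26.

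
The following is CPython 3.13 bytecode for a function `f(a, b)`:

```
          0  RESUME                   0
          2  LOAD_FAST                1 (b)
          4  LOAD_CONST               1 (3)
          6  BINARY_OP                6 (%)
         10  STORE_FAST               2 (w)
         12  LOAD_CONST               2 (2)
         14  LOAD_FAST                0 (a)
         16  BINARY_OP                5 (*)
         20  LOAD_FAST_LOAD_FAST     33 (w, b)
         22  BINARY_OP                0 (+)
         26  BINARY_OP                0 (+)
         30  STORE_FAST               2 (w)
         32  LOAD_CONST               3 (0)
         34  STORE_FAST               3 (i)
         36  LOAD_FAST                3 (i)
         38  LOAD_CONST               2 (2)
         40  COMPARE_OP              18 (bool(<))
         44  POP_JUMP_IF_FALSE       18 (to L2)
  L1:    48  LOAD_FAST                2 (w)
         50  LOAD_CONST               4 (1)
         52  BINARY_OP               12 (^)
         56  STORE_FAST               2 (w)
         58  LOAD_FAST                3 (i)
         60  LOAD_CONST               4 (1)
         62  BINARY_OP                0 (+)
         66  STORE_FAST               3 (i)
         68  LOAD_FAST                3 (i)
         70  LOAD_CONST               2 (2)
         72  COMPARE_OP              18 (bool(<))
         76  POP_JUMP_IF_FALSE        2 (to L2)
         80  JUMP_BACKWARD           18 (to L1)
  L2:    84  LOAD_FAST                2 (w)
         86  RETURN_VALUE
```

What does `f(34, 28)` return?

97

LOAD_FAST b → push 28. Stack: [28]
LOAD_CONST → push 3. Stack: [28, 3]
BINARY_OP % → 28 % 3 = 1. Stack: [1]
STORE_FAST w → w=1. Stack: []
LOAD_CONST → push 2. Stack: [2]
LOAD_FAST a → push 34. Stack: [2, 34]
BINARY_OP * → 2 * 34 = 68. Stack: [68]
LOAD_FAST_LOAD_FAST w,b → push 1,28. Stack: [68, 1, 28]
BINARY_OP + → 1 + 28 = 29. Stack: [68, 29]
BINARY_OP + → 68 + 29 = 97. Stack: [97]
STORE_FAST w → w=97. Stack: []
LOAD_CONST → push 0. Stack: [0]
STORE_FAST i → i=0. Stack: []
LOAD_FAST i → push 0. Stack: [0]
LOAD_CONST → push 2. Stack: [0, 2]
COMPARE_OP bool(<) → 0 vs 2 = True. Stack: [True]
POP_JUMP_IF_FALSE → pop True; no jump. Stack: []
LOAD_FAST w → push 97. Stack: [97]
LOAD_CONST → push 1. Stack: [97, 1]
BINARY_OP ^ → 97 ^ 1 = 96. Stack: [96]
STORE_FAST w → w=96. Stack: []
LOAD_FAST i → push 0. Stack: [0]
LOAD_CONST → push 1. Stack: [0, 1]
BINARY_OP + → 0 + 1 = 1. Stack: [1]
STORE_FAST i → i=1. Stack: []
LOAD_FAST i → push 1. Stack: [1]
LOAD_CONST → push 2. Stack: [1, 2]
COMPARE_OP bool(<) → 1 vs 2 = True. Stack: [True]
POP_JUMP_IF_FALSE → pop True; no jump. Stack: []
LOAD_FAST w → push 96. Stack: [96]
LOAD_CONST → push 1. Stack: [96, 1]
BINARY_OP ^ → 96 ^ 1 = 97. Stack: [97]
STORE_FAST w → w=97. Stack: []
LOAD_FAST i → push 1. Stack: [1]
LOAD_CONST → push 1. Stack: [1, 1]
BINARY_OP + → 1 + 1 = 2. Stack: [2]
STORE_FAST i → i=2. Stack: []
LOAD_FAST i → push 2. Stack: [2]
LOAD_CONST → push 2. Stack: [2, 2]
COMPARE_OP bool(<) → 2 vs 2 = False. Stack: [False]
POP_JUMP_IF_FALSE → pop False; jump. Stack: []
LOAD_FAST w → push 97. Stack: [97]
RETURN_VALUE → return 97.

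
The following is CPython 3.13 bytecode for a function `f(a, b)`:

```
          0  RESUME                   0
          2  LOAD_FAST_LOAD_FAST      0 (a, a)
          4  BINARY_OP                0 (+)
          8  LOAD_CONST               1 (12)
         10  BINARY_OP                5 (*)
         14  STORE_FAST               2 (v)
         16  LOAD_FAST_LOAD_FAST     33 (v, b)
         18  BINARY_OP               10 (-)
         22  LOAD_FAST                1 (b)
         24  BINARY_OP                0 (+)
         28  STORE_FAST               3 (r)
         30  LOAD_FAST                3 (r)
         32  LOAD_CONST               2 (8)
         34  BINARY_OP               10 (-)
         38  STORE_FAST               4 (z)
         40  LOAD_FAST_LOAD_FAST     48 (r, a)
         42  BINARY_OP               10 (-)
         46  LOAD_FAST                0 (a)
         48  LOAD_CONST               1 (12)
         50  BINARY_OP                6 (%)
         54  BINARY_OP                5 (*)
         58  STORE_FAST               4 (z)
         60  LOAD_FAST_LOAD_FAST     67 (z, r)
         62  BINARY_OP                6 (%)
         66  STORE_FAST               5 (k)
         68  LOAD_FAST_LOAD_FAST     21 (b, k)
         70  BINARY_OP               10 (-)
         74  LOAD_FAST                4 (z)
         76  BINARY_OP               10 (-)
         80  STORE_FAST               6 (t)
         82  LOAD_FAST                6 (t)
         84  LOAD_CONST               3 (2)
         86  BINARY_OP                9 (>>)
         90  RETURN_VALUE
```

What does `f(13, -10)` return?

LOAD_FAST_LOAD_FAST a,a → push 13,13. Stack: [13, 13]
BINARY_OP + → 13 + 13 = 26. Stack: [26]
LOAD_CONST → push 12. Stack: [26, 12]
BINARY_OP * → 26 * 12 = 312. Stack: [312]
STORE_FAST v → v=312. Stack: []
LOAD_FAST_LOAD_FAST v,b → push 312,-10. Stack: [312, -10]
BINARY_OP - → 312 - -10 = 322. Stack: [322]
LOAD_FAST b → push -10. Stack: [322, -10]
BINARY_OP + → 322 + -10 = 312. Stack: [312]
STORE_FAST r → r=312. Stack: []
LOAD_FAST r → push 312. Stack: [312]
LOAD_CONST → push 8. Stack: [312, 8]
BINARY_OP - → 312 - 8 = 304. Stack: [304]
STORE_FAST z → z=304. Stack: []
LOAD_FAST_LOAD_FAST r,a → push 312,13. Stack: [312, 13]
BINARY_OP - → 312 - 13 = 299. Stack: [299]
LOAD_FAST a → push 13. Stack: [299, 13]
LOAD_CONST → push 12. Stack: [299, 13, 12]
BINARY_OP % → 13 % 12 = 1. Stack: [299, 1]
BINARY_OP * → 299 * 1 = 299. Stack: [299]
STORE_FAST z → z=299. Stack: []
LOAD_FAST_LOAD_FAST z,r → push 299,312. Stack: [299, 312]
BINARY_OP % → 299 % 312 = 299. Stack: [299]
STORE_FAST k → k=299. Stack: []
LOAD_FAST_LOAD_FAST b,k → push -10,299. Stack: [-10, 299]
BINARY_OP - → -10 - 299 = -309. Stack: [-309]
LOAD_FAST z → push 299. Stack: [-309, 299]
BINARY_OP - → -309 - 299 = -608. Stack: [-608]
STORE_FAST t → t=-608. Stack: []
LOAD_FAST t → push -608. Stack: [-608]
LOAD_CONST → push 2. Stack: [-608, 2]
BINARY_OP >> → -608 >> 2 = -152. Stack: [-152]
RETURN_VALUE → return -152.

-152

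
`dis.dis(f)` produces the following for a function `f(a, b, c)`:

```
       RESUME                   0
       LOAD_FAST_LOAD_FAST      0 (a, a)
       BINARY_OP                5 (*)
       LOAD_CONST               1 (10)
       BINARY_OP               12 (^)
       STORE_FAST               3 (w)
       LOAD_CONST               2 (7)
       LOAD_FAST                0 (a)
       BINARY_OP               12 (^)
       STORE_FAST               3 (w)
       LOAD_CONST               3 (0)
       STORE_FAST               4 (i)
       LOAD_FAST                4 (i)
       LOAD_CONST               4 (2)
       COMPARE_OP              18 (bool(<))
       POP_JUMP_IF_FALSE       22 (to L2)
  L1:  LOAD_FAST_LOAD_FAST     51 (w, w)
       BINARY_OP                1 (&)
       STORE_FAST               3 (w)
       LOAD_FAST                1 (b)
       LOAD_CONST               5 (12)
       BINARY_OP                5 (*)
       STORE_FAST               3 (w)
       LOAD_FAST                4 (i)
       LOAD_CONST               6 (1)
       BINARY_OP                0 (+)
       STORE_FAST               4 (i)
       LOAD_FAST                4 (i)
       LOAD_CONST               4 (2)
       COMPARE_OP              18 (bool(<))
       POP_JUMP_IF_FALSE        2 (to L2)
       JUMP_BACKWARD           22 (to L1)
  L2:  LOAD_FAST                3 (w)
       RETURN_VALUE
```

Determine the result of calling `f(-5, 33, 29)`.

LOAD_FAST_LOAD_FAST a,a → push -5,-5. Stack: [-5, -5]
BINARY_OP * → -5 * -5 = 25. Stack: [25]
LOAD_CONST → push 10. Stack: [25, 10]
BINARY_OP ^ → 25 ^ 10 = 19. Stack: [19]
STORE_FAST w → w=19. Stack: []
LOAD_CONST → push 7. Stack: [7]
LOAD_FAST a → push -5. Stack: [7, -5]
BINARY_OP ^ → 7 ^ -5 = -4. Stack: [-4]
STORE_FAST w → w=-4. Stack: []
LOAD_CONST → push 0. Stack: [0]
STORE_FAST i → i=0. Stack: []
LOAD_FAST i → push 0. Stack: [0]
LOAD_CONST → push 2. Stack: [0, 2]
COMPARE_OP bool(<) → 0 vs 2 = True. Stack: [True]
POP_JUMP_IF_FALSE → pop True; no jump. Stack: []
LOAD_FAST_LOAD_FAST w,w → push -4,-4. Stack: [-4, -4]
BINARY_OP & → -4 & -4 = -4. Stack: [-4]
STORE_FAST w → w=-4. Stack: []
LOAD_FAST b → push 33. Stack: [33]
LOAD_CONST → push 12. Stack: [33, 12]
BINARY_OP * → 33 * 12 = 396. Stack: [396]
STORE_FAST w → w=396. Stack: []
LOAD_FAST i → push 0. Stack: [0]
LOAD_CONST → push 1. Stack: [0, 1]
BINARY_OP + → 0 + 1 = 1. Stack: [1]
STORE_FAST i → i=1. Stack: []
LOAD_FAST i → push 1. Stack: [1]
LOAD_CONST → push 2. Stack: [1, 2]
COMPARE_OP bool(<) → 1 vs 2 = True. Stack: [True]
POP_JUMP_IF_FALSE → pop True; no jump. Stack: []
LOAD_FAST_LOAD_FAST w,w → push 396,396. Stack: [396, 396]
BINARY_OP & → 396 & 396 = 396. Stack: [396]
STORE_FAST w → w=396. Stack: []
LOAD_FAST b → push 33. Stack: [33]
LOAD_CONST → push 12. Stack: [33, 12]
BINARY_OP * → 33 * 12 = 396. Stack: [396]
STORE_FAST w → w=396. Stack: []
LOAD_FAST i → push 1. Stack: [1]
LOAD_CONST → push 1. Stack: [1, 1]
BINARY_OP + → 1 + 1 = 2. Stack: [2]
STORE_FAST i → i=2. Stack: []
LOAD_FAST i → push 2. Stack: [2]
LOAD_CONST → push 2. Stack: [2, 2]
COMPARE_OP bool(<) → 2 vs 2 = False. Stack: [False]
POP_JUMP_IF_FALSE → pop False; jump. Stack: []
LOAD_FAST w → push 396. Stack: [396]
RETURN_VALUE → return 396.

396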